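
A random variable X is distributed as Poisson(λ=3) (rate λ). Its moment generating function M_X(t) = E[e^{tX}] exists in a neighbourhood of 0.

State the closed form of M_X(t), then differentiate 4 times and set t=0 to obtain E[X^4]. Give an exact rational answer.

E[X^4] = d^4M/dt^4 |_{t=0} = 309

M_X(t) = e^(3*e^(t) - 3)
dM/dt = 3*e^(-3)*e^(t)*e^(3*e^(t))
d^2M/dt^2 = (9*e^(2*t)*e^(3*e^(t)) + 3*e^(t)*e^(3*e^(t)))*e^(-3)
d^3M/dt^3 = (27*e^(3*t)*e^(3*e^(t)) + 27*e^(2*t)*e^(3*e^(t)) + 3*e^(t)*e^(3*e^(t)))*e^(-3)
d^4M/dt^4 = (81*e^(4*t)*e^(3*e^(t)) + 162*e^(3*t)*e^(3*e^(t)) + 63*e^(2*t)*e^(3*e^(t)) + 3*e^(t)*e^(3*e^(t)))*e^(-3)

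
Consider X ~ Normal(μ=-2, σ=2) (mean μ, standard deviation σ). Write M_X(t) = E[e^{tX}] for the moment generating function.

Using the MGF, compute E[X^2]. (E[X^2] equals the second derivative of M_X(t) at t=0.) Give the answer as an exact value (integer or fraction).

M_X(t) = e^(2*t^2 - 2*t)
M′(t) = 4*t*e^(-2*t)*e^(2*t^2) - 2*e^(-2*t)*e^(2*t^2)
M′′(t) = (16*t^2*e^(2*t^2) - 16*t*e^(2*t^2) + 8*e^(2*t^2))*e^(-2*t)

E[X^2] = M′′(0) = 8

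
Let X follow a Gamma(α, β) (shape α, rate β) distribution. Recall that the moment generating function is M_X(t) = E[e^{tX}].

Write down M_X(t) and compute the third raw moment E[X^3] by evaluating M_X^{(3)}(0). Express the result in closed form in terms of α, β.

M_X(t) = (β/(β - t))^α
D^3[M](t) = (-α^3*β^α*(1/(β - t))^α - 3*α^2*β^α*(1/(β - t))^α - 2*α*β^α*(1/(β - t))^α)/(-β^3 + 3*β^2*t - 3*β*t^2 + t^3)

E[X^3] = D^3[M](0) = α*(α^2 + 3*α + 2)/β^3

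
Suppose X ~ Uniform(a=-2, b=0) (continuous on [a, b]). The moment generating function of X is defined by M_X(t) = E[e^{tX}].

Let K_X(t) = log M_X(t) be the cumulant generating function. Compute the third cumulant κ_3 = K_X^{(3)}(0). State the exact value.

κ_3 = K^(3)(0) = 0

M_X(t) = (1 - e^(-2*t))/(2*t)
K_X(t) = log M_X(t) = -log(t) + log(1 - e^(-2*t)) - log(2)
K^(3)(t) = (8*t^3*e^(4*t) + 8*t^3*e^(2*t) - 2*e^(6*t) + 6*e^(4*t) - 6*e^(2*t) + 2)/(t^3*e^(6*t) - 3*t^3*e^(4*t) + 3*t^3*e^(2*t) - t^3)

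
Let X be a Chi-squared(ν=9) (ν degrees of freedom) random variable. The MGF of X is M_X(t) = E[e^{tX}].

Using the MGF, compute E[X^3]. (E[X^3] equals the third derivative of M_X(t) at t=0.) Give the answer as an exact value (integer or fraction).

E[X^3] = M′′′(0) = 1287

M_X(t) = (1 - 2*t)^(-9/2)
M′(t) = -9/(32*t^5*√(1 - 2*t) - 80*t^4*√(1 - 2*t) + 80*t^3*√(1 - 2*t) - 40*t^2*√(1 - 2*t) + 10*t*√(1 - 2*t) - √(1 - 2*t))
M′′(t) = 99/(64*t^6*√(1 - 2*t) - 192*t^5*√(1 - 2*t) + 240*t^4*√(1 - 2*t) - 160*t^3*√(1 - 2*t) + 60*t^2*√(1 - 2*t) - 12*t*√(1 - 2*t) + √(1 - 2*t))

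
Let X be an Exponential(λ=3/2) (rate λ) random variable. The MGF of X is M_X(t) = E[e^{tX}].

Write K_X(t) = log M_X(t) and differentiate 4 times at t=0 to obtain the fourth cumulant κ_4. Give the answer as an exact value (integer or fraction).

M_X(t) = 3/(2*(3/2 - t))
K_X(t) = log M_X(t) = -log(3/2 - t) - log(2) + log(3)
K^(4)(t) = 96/(16*t^4 - 96*t^3 + 216*t^2 - 216*t + 81)

κ_4 = K^(4)(0) = 32/27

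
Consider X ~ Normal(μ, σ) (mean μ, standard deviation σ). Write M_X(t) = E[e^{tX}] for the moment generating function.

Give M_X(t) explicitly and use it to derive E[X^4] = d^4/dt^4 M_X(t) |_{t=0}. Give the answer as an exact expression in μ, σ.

M_X(t) = e^(μ*t + σ^2*t^2/2)

E[X^4] = D^4[M](0) = μ^4 + 6*μ^2*σ^2 + 3*σ^4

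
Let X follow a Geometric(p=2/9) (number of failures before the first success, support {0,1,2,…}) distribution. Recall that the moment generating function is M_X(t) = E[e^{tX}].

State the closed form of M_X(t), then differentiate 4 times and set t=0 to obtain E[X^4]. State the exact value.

E[X^4] = D^4[M](0) = 5320

M_X(t) = 2/(9*(1 - 7*e^(t)/9))
D^4[M](t) = (-4802*e^(4*t) - 67914*e^(3*t) - 87318*e^(2*t) - 10206*e^(t))/(16807*e^(5*t) - 108045*e^(4*t) + 277830*e^(3*t) - 357210*e^(2*t) + 229635*e^(t) - 59049)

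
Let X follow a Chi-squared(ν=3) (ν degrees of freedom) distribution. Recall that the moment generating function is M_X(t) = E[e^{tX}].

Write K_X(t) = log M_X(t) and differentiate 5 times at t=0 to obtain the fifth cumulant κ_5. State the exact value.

M_X(t) = (1 - 2*t)^(-3/2)
K_X(t) = log M_X(t) = -3*log(1 - 2*t)/2
dK/dt = -3/(2*t - 1)
d^2K/dt^2 = 6/(4*t^2 - 4*t + 1)
d^3K/dt^3 = -24/(8*t^3 - 12*t^2 + 6*t - 1)
d^4K/dt^4 = 144/(16*t^4 - 32*t^3 + 24*t^2 - 8*t + 1)
d^5K/dt^5 = -1152/(32*t^5 - 80*t^4 + 80*t^3 - 40*t^2 + 10*t - 1)

κ_5 = d^5K/dt^5 |_{t=0} = 1152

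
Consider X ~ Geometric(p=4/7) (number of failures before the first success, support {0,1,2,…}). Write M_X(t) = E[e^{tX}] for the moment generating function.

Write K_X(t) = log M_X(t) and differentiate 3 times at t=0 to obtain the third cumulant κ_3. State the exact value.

κ_3 = d^3K/dt^3 |_{t=0} = 105/32

M_X(t) = 4/(7*(1 - 3*e^(t)/7))
K_X(t) = log M_X(t) = -log(1 - 3*e^(t)/7) - log(7) + 2*log(2)
dK/dt = -3*e^(t)/(3*e^(t) - 7)
d^2K/dt^2 = 21*e^(t)/(9*e^(2*t) - 42*e^(t) + 49)
d^3K/dt^3 = (-63*e^(2*t) - 147*e^(t))/(27*e^(3*t) - 189*e^(2*t) + 441*e^(t) - 343)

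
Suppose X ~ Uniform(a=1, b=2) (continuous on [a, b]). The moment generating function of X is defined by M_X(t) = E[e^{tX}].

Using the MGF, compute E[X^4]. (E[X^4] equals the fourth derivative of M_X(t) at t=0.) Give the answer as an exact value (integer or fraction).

M_X(t) = (e^(2*t) - e^(t))/t
dM/dt = (2*t*e^(2*t) - t*e^(t) - e^(2*t) + e^(t))/t^2
d^2M/dt^2 = (4*t^2*e^(2*t) - t^2*e^(t) - 4*t*e^(2*t) + 2*t*e^(t) + 2*e^(2*t) - 2*e^(t))/t^3
d^3M/dt^3 = (8*t^3*e^(2*t) - t^3*e^(t) - 12*t^2*e^(2*t) + 3*t^2*e^(t) + 12*t*e^(2*t) - 6*t*e^(t) - 6*e^(2*t) + 6*e^(t))/t^4
d^4M/dt^4 = (16*t^4*e^(2*t) - t^4*e^(t) - 32*t^3*e^(2*t) + 4*t^3*e^(t) + 48*t^2*e^(2*t) - 12*t^2*e^(t) - 48*t*e^(2*t) + 24*t*e^(t) + 24*e^(2*t) - 24*e^(t))/t^5

E[X^4] = d^4M/dt^4 |_{t=0} = 31/5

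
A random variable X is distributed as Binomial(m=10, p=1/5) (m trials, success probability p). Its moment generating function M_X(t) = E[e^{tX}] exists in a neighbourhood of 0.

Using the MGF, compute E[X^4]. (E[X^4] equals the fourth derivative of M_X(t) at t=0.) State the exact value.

M_X(t) = (e^(t)/5 + 4/5)^10

E[X^4] = M^(4)(0) = 8728/125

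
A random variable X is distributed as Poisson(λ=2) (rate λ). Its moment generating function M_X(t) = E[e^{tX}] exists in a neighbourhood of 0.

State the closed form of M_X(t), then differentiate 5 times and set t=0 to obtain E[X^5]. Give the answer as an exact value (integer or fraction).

E[X^5] = M′′′′′(0) = 454

M_X(t) = e^(2*e^(t) - 2)
M′(t) = 2*e^(-2)*e^(t)*e^(2*e^(t))
M′′(t) = (4*e^(2*t)*e^(2*e^(t)) + 2*e^(t)*e^(2*e^(t)))*e^(-2)
M′′′(t) = (8*e^(3*t)*e^(2*e^(t)) + 12*e^(2*t)*e^(2*e^(t)) + 2*e^(t)*e^(2*e^(t)))*e^(-2)
M′′′′(t) = (16*e^(4*t)*e^(2*e^(t)) + 48*e^(3*t)*e^(2*e^(t)) + 28*e^(2*t)*e^(2*e^(t)) + 2*e^(t)*e^(2*e^(t)))*e^(-2)
M′′′′′(t) = (32*e^(5*t)*e^(2*e^(t)) + 160*e^(4*t)*e^(2*e^(t)) + 200*e^(3*t)*e^(2*e^(t)) + 60*e^(2*t)*e^(2*e^(t)) + 2*e^(t)*e^(2*e^(t)))*e^(-2)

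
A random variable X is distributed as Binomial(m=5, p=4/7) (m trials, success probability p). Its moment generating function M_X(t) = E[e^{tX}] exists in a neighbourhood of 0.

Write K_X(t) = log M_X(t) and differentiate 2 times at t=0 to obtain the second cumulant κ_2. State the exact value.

M_X(t) = (4*e^(t)/7 + 3/7)^5
K_X(t) = log M_X(t) = 5*log(4*e^(t)/7 + 3/7)
K^(2)(t) = 60*e^(t)/(16*e^(2*t) + 24*e^(t) + 9)

κ_2 = K^(2)(0) = 60/49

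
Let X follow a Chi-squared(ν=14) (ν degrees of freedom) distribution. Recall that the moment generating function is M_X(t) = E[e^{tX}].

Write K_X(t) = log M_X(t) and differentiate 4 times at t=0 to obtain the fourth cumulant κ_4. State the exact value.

M_X(t) = (1 - 2*t)^(-7)
K_X(t) = log M_X(t) = -7*log(1 - 2*t)
K^(4)(t) = 672/(16*t^4 - 32*t^3 + 24*t^2 - 8*t + 1)

κ_4 = K^(4)(0) = 672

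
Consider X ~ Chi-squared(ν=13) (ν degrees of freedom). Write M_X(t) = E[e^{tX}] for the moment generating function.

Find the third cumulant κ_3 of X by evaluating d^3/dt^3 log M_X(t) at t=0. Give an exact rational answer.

M_X(t) = (1 - 2*t)^(-13/2)
K_X(t) = log M_X(t) = -13*log(1 - 2*t)/2
K′(t) = -13/(2*t - 1)
K′′(t) = 26/(4*t^2 - 4*t + 1)
K′′′(t) = -104/(8*t^3 - 12*t^2 + 6*t - 1)

κ_3 = K′′′(0) = 104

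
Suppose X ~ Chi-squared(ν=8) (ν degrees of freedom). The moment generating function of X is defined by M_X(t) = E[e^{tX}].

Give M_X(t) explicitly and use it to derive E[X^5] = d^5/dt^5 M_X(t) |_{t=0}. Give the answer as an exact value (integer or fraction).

E[X^5] = D^5[M](0) = 215040

M_X(t) = (1 - 2*t)^(-4)
D^5[M](t) = -215040/(512*t^9 - 2304*t^8 + 4608*t^7 - 5376*t^6 + 4032*t^5 - 2016*t^4 + 672*t^3 - 144*t^2 + 18*t - 1)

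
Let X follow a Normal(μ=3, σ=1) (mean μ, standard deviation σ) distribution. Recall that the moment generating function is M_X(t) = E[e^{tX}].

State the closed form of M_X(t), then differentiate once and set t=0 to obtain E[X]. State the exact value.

M_X(t) = e^(t^2/2 + 3*t)
M′(t) = t*e^(3*t)*e^(t^2/2) + 3*e^(3*t)*e^(t^2/2)

E[X] = M′(0) = 3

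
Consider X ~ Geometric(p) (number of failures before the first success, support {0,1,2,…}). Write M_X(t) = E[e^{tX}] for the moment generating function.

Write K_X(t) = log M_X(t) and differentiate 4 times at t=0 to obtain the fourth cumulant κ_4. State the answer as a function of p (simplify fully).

κ_4 = d^4K/dt^4 |_{t=0} = (-p^3 + 7*p^2 - 12*p + 6)/p^4

M_X(t) = p/(-(1 - p)*e^(t) + 1)
K_X(t) = log M_X(t) = log(p) - log(-(1 - p)*e^(t) + 1)
dK/dt = (-p*e^(t) + e^(t))/(p*e^(t) - e^(t) + 1)
d^2K/dt^2 = (-p*e^(t) + e^(t))/(p^2*e^(2*t) - 2*p*e^(2*t) + 2*p*e^(t) + e^(2*t) - 2*e^(t) + 1)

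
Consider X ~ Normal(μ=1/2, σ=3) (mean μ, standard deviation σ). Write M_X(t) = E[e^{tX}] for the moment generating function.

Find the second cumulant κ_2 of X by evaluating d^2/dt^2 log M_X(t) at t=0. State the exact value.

M_X(t) = e^(9*t^2/2 + t/2)
K_X(t) = log M_X(t) = 9*t^2/2 + t/2
D^2[K](t) = 9

κ_2 = D^2[K](0) = 9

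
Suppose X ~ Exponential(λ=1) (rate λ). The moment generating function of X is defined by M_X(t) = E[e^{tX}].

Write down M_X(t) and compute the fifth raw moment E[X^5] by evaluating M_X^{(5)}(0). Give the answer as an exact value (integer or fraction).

E[X^5] = M′′′′′(0) = 120

M_X(t) = 1/(1 - t)
M′(t) = 1/(t^2 - 2*t + 1)
M′′(t) = -2/(t^3 - 3*t^2 + 3*t - 1)
M′′′(t) = 6/(t^4 - 4*t^3 + 6*t^2 - 4*t + 1)
M′′′′(t) = -24/(t^5 - 5*t^4 + 10*t^3 - 10*t^2 + 5*t - 1)
M′′′′′(t) = 120/(t^6 - 6*t^5 + 15*t^4 - 20*t^3 + 15*t^2 - 6*t + 1)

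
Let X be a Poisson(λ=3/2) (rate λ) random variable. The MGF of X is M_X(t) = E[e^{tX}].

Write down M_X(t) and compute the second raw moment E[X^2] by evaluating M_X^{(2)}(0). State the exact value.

E[X^2] = d^2M/dt^2 |_{t=0} = 15/4

M_X(t) = e^(3*e^(t)/2 - 3/2)
dM/dt = 3*e^(-3/2)*e^(t)*e^(3*e^(t)/2)/2
d^2M/dt^2 = (9*e^(2*t)*e^(3*e^(t)/2) + 6*e^(t)*e^(3*e^(t)/2))*e^(-3/2)/4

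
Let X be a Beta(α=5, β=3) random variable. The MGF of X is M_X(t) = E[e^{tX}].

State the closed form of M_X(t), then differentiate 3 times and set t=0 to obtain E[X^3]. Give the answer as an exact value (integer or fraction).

E[X^3] = M^(3)(0) = 7/24

M_X(t) = ₁F₁(5; 8; t)
M^(3)(t) = 7*₁F₁(8; 11; t)/24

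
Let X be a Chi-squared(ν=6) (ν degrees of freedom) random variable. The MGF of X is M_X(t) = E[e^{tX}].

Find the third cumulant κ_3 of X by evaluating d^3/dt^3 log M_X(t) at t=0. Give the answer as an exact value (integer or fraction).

κ_3 = K′′′(0) = 48

M_X(t) = (1 - 2*t)^(-3)
K_X(t) = log M_X(t) = -3*log(1 - 2*t)
K′(t) = -6/(2*t - 1)
K′′(t) = 12/(4*t^2 - 4*t + 1)
K′′′(t) = -48/(8*t^3 - 12*t^2 + 6*t - 1)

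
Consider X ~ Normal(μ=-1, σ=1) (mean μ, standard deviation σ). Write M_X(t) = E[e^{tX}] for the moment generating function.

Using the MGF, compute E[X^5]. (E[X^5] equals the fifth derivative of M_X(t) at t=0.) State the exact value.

E[X^5] = D^5[M](0) = -26

M_X(t) = e^(t^2/2 - t)
D^5[M](t) = (t^5*e^(t^2/2) - 5*t^4*e^(t^2/2) + 20*t^3*e^(t^2/2) - 40*t^2*e^(t^2/2) + 50*t*e^(t^2/2) - 26*e^(t^2/2))*e^(-t)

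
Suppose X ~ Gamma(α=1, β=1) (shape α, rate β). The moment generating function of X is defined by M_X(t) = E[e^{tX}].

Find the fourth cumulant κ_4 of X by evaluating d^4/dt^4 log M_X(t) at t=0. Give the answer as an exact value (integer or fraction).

κ_4 = d^4K/dt^4 |_{t=0} = 6

M_X(t) = 1/(1 - t)
K_X(t) = log M_X(t) = -log(1 - t)
dK/dt = -1/(t - 1)
d^2K/dt^2 = 1/(t^2 - 2*t + 1)
d^3K/dt^3 = -2/(t^3 - 3*t^2 + 3*t - 1)
d^4K/dt^4 = 6/(t^4 - 4*t^3 + 6*t^2 - 4*t + 1)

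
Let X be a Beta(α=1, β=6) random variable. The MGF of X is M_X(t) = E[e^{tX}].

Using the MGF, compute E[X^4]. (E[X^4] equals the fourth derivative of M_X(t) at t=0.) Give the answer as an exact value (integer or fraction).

M_X(t) = ₁F₁(1; 7; t)
D^4[M](t) = ₁F₁(5; 11; t)/210

E[X^4] = D^4[M](0) = 1/210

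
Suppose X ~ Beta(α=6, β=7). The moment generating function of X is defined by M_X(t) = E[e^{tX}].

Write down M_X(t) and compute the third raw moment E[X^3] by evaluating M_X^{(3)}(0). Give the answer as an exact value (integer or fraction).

M_X(t) = ₁F₁(6; 13; t)
D^3[M](t) = 8*₁F₁(9; 16; t)/65

E[X^3] = D^3[M](0) = 8/65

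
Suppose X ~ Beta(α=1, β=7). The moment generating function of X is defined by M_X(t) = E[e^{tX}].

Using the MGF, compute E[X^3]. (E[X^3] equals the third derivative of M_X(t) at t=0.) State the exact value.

M_X(t) = ₁F₁(1; 8; t)
M^(3)(t) = ₁F₁(4; 11; t)/120

E[X^3] = M^(3)(0) = 1/120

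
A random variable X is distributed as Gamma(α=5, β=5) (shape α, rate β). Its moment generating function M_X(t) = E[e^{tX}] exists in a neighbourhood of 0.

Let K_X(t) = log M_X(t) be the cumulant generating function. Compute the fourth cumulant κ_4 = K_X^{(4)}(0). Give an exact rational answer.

κ_4 = K′′′′(0) = 6/125

M_X(t) = 3125/(5 - t)^5
K_X(t) = log M_X(t) = -5*log(5 - t) + 5*log(5)
K′(t) = -5/(t - 5)
K′′(t) = 5/(t^2 - 10*t + 25)
K′′′(t) = -10/(t^3 - 15*t^2 + 75*t - 125)
K′′′′(t) = 30/(t^4 - 20*t^3 + 150*t^2 - 500*t + 625)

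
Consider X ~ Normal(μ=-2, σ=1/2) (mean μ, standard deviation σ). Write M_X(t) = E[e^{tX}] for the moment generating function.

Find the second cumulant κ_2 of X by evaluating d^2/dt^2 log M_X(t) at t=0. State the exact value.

κ_2 = d^2K/dt^2 |_{t=0} = 1/4

M_X(t) = e^(t^2/8 - 2*t)
K_X(t) = log M_X(t) = t^2/8 - 2*t
dK/dt = t/4 - 2
d^2K/dt^2 = 1/4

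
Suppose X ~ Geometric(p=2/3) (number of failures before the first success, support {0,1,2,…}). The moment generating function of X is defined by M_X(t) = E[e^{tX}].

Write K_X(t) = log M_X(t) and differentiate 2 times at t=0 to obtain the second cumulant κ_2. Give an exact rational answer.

κ_2 = K^(2)(0) = 3/4

M_X(t) = 2/(3*(1 - e^(t)/3))
K_X(t) = log M_X(t) = -log(1 - e^(t)/3) - log(3) + log(2)
K^(2)(t) = 3*e^(t)/(e^(2*t) - 6*e^(t) + 9)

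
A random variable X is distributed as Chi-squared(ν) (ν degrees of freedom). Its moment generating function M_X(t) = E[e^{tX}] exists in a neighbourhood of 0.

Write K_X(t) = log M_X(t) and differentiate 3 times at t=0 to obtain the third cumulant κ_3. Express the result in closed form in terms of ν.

M_X(t) = (1 - 2*t)^(-ν/2)
K_X(t) = log M_X(t) = -ν*log(1 - 2*t)/2
D^3[K](t) = -8*ν/(8*t^3 - 12*t^2 + 6*t - 1)

κ_3 = D^3[K](0) = 8*ν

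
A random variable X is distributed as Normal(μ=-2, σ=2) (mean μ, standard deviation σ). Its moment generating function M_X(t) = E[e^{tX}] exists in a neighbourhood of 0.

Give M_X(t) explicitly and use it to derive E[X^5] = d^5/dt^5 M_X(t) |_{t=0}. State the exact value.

E[X^5] = M′′′′′(0) = -832

M_X(t) = e^(2*t^2 - 2*t)
M′(t) = 4*t*e^(-2*t)*e^(2*t^2) - 2*e^(-2*t)*e^(2*t^2)
M′′(t) = (16*t^2*e^(2*t^2) - 16*t*e^(2*t^2) + 8*e^(2*t^2))*e^(-2*t)
M′′′(t) = (64*t^3*e^(2*t^2) - 96*t^2*e^(2*t^2) + 96*t*e^(2*t^2) - 32*e^(2*t^2))*e^(-2*t)
M′′′′(t) = (256*t^4*e^(2*t^2) - 512*t^3*e^(2*t^2) + 768*t^2*e^(2*t^2) - 512*t*e^(2*t^2) + 160*e^(2*t^2))*e^(-2*t)
M′′′′′(t) = (1024*t^5*e^(2*t^2) - 2560*t^4*e^(2*t^2) + 5120*t^3*e^(2*t^2) - 5120*t^2*e^(2*t^2) + 3200*t*e^(2*t^2) - 832*e^(2*t^2))*e^(-2*t)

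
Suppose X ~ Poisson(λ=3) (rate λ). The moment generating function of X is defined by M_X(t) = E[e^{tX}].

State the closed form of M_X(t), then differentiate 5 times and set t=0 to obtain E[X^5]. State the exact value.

E[X^5] = M^(5)(0) = 1866

M_X(t) = e^(3*e^(t) - 3)
M^(5)(t) = (243*e^(5*t)*e^(3*e^(t)) + 810*e^(4*t)*e^(3*e^(t)) + 675*e^(3*t)*e^(3*e^(t)) + 135*e^(2*t)*e^(3*e^(t)) + 3*e^(t)*e^(3*e^(t)))*e^(-3)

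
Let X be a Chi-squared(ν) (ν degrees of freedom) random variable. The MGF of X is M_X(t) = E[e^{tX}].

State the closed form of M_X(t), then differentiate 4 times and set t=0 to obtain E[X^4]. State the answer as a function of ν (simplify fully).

E[X^4] = D^4[M](0) = ν*(ν^3 + 12*ν^2 + 44*ν + 48)

M_X(t) = (1 - 2*t)^(-ν/2)
D^4[M](t) = (ν^4 + 12*ν^3 + 44*ν^2 + 48*ν)/(16*t^4*(1 - 2*t)^(ν/2) - 32*t^3*(1 - 2*t)^(ν/2) + 24*t^2*(1 - 2*t)^(ν/2) - 8*t*(1 - 2*t)^(ν/2) + (1 - 2*t)^(ν/2))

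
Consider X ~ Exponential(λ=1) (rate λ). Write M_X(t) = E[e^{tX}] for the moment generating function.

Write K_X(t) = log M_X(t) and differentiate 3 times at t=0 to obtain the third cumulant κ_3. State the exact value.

κ_3 = d^3K/dt^3 |_{t=0} = 2

M_X(t) = 1/(1 - t)
K_X(t) = log M_X(t) = -log(1 - t)
dK/dt = -1/(t - 1)
d^2K/dt^2 = 1/(t^2 - 2*t + 1)
d^3K/dt^3 = -2/(t^3 - 3*t^2 + 3*t - 1)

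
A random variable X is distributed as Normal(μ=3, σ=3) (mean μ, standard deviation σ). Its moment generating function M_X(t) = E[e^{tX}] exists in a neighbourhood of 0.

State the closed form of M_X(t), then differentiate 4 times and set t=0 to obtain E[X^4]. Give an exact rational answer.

E[X^4] = d^4M/dt^4 |_{t=0} = 810

M_X(t) = e^(9*t^2/2 + 3*t)
dM/dt = 9*t*e^(3*t)*e^(9*t^2/2) + 3*e^(3*t)*e^(9*t^2/2)
d^2M/dt^2 = 81*t^2*e^(3*t)*e^(9*t^2/2) + 54*t*e^(3*t)*e^(9*t^2/2) + 18*e^(3*t)*e^(9*t^2/2)
d^3M/dt^3 = 729*t^3*e^(3*t)*e^(9*t^2/2) + 729*t^2*e^(3*t)*e^(9*t^2/2) + 486*t*e^(3*t)*e^(9*t^2/2) + 108*e^(3*t)*e^(9*t^2/2)
d^4M/dt^4 = 6561*t^4*e^(3*t)*e^(9*t^2/2) + 8748*t^3*e^(3*t)*e^(9*t^2/2) + 8748*t^2*e^(3*t)*e^(9*t^2/2) + 3888*t*e^(3*t)*e^(9*t^2/2) + 810*e^(3*t)*e^(9*t^2/2)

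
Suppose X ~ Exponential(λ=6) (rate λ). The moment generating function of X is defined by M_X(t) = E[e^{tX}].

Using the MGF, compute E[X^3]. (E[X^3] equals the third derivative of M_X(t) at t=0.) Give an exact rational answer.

E[X^3] = d^3M/dt^3 |_{t=0} = 1/36

M_X(t) = 6/(6 - t)
dM/dt = 6/(t^2 - 12*t + 36)
d^2M/dt^2 = -12/(t^3 - 18*t^2 + 108*t - 216)
d^3M/dt^3 = 36/(t^4 - 24*t^3 + 216*t^2 - 864*t + 1296)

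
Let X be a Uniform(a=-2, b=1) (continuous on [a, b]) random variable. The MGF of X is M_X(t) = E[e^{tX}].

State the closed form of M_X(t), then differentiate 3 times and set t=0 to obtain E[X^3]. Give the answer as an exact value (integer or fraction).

M_X(t) = (e^(t) - e^(-2*t))/(3*t)
M^(3)(t) = (t^3*e^(3*t) + 8*t^3 - 3*t^2*e^(3*t) + 12*t^2 + 6*t*e^(3*t) + 12*t - 6*e^(3*t) + 6)*e^(-2*t)/(3*t^4)

E[X^3] = M^(3)(0) = -5/4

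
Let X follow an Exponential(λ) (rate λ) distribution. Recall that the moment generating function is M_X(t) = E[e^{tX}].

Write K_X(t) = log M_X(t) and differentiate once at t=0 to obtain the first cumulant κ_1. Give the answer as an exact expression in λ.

M_X(t) = λ/(λ - t)
K_X(t) = log M_X(t) = log(λ) - log(λ - t)
K′(t) = -1/(-λ + t)

κ_1 = K′(0) = 1/λ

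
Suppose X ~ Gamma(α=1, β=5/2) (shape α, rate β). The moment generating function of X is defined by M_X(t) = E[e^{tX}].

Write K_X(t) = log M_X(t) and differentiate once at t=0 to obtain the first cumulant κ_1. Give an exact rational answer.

M_X(t) = 5/(2*(5/2 - t))
K_X(t) = log M_X(t) = -log(5/2 - t) - log(2) + log(5)
K′(t) = -2/(2*t - 5)

κ_1 = K′(0) = 2/5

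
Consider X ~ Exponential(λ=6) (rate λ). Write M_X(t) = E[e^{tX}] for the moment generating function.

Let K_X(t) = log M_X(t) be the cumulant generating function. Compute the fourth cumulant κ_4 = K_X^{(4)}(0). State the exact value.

κ_4 = d^4K/dt^4 |_{t=0} = 1/216

M_X(t) = 6/(6 - t)
K_X(t) = log M_X(t) = -log(6 - t) + log(6)
dK/dt = -1/(t - 6)
d^2K/dt^2 = 1/(t^2 - 12*t + 36)
d^3K/dt^3 = -2/(t^3 - 18*t^2 + 108*t - 216)
d^4K/dt^4 = 6/(t^4 - 24*t^3 + 216*t^2 - 864*t + 1296)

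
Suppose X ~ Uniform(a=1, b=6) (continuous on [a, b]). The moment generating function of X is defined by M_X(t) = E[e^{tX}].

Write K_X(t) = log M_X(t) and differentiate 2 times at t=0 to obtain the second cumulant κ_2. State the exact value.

M_X(t) = (e^(6*t) - e^(t))/(5*t)
K_X(t) = log M_X(t) = -log(t) + log(e^(6*t) - e^(t)) - log(5)
D^2[K](t) = (-25*t^2*e^(5*t) + e^(10*t) - 2*e^(5*t) + 1)/(t^2*e^(10*t) - 2*t^2*e^(5*t) + t^2)

κ_2 = D^2[K](0) = 25/12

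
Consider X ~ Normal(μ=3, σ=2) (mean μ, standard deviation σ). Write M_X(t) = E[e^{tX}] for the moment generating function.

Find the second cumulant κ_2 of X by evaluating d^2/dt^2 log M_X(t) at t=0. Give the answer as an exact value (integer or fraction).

M_X(t) = e^(2*t^2 + 3*t)
K_X(t) = log M_X(t) = 2*t^2 + 3*t
dK/dt = 4*t + 3
d^2K/dt^2 = 4

κ_2 = d^2K/dt^2 |_{t=0} = 4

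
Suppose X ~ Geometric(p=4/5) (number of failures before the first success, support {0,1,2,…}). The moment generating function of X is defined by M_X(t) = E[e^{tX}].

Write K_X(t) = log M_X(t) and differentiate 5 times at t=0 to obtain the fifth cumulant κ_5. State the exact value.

M_X(t) = 4/(5*(1 - e^(t)/5))
K_X(t) = log M_X(t) = -log(1 - e^(t)/5) - log(5) + 2*log(2)
dK/dt = -e^(t)/(e^(t) - 5)
d^2K/dt^2 = 5*e^(t)/(e^(2*t) - 10*e^(t) + 25)
d^3K/dt^3 = (-5*e^(2*t) - 25*e^(t))/(e^(3*t) - 15*e^(2*t) + 75*e^(t) - 125)
d^4K/dt^4 = (5*e^(3*t) + 100*e^(2*t) + 125*e^(t))/(e^(4*t) - 20*e^(3*t) + 150*e^(2*t) - 500*e^(t) + 625)
d^5K/dt^5 = (-5*e^(4*t) - 275*e^(3*t) - 1375*e^(2*t) - 625*e^(t))/(e^(5*t) - 25*e^(4*t) + 250*e^(3*t) - 1250*e^(2*t) + 3125*e^(t) - 3125)

κ_5 = d^5K/dt^5 |_{t=0} = 285/128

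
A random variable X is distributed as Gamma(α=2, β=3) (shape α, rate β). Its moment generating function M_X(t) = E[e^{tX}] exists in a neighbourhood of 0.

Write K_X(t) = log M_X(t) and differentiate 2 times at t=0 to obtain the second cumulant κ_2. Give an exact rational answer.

M_X(t) = 9/(3 - t)^2
K_X(t) = log M_X(t) = -2*log(3 - t) + 2*log(3)
D^2[K](t) = 2/(t^2 - 6*t + 9)

κ_2 = D^2[K](0) = 2/9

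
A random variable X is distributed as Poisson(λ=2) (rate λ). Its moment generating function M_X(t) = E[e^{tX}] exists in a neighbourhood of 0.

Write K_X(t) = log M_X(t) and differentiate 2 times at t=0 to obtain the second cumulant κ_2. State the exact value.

M_X(t) = e^(2*e^(t) - 2)
K_X(t) = log M_X(t) = 2*e^(t) - 2
K^(2)(t) = 2*e^(t)

κ_2 = K^(2)(0) = 2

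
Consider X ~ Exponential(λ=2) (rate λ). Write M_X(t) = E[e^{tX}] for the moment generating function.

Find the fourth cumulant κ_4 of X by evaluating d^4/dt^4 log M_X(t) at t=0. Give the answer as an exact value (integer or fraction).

M_X(t) = 2/(2 - t)
K_X(t) = log M_X(t) = -log(2 - t) + log(2)
K^(4)(t) = 6/(t^4 - 8*t^3 + 24*t^2 - 32*t + 16)

κ_4 = K^(4)(0) = 3/8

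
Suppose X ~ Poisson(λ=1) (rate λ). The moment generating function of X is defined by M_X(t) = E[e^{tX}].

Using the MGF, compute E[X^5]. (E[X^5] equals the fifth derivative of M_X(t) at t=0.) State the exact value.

M_X(t) = e^(e^(t) - 1)
M^(5)(t) = (e^(5*t)*e^(e^(t)) + 10*e^(4*t)*e^(e^(t)) + 25*e^(3*t)*e^(e^(t)) + 15*e^(2*t)*e^(e^(t)) + e^(t)*e^(e^(t)))*e^(-1)

E[X^5] = M^(5)(0) = 52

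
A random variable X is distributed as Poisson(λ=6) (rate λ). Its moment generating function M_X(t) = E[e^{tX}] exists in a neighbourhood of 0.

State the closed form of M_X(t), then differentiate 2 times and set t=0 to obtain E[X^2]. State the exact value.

M_X(t) = e^(6*e^(t) - 6)
dM/dt = 6*e^(-6)*e^(t)*e^(6*e^(t))
d^2M/dt^2 = (36*e^(2*t)*e^(6*e^(t)) + 6*e^(t)*e^(6*e^(t)))*e^(-6)

E[X^2] = d^2M/dt^2 |_{t=0} = 42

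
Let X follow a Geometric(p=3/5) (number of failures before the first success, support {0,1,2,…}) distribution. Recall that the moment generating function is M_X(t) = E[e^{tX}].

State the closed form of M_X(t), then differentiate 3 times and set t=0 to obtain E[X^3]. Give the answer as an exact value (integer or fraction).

E[X^3] = d^3M/dt^3 |_{t=0} = 46/9

M_X(t) = 3/(5*(1 - 2*e^(t)/5))
dM/dt = 6*e^(t)/(4*e^(2*t) - 20*e^(t) + 25)
d^2M/dt^2 = (-12*e^(2*t) - 30*e^(t))/(8*e^(3*t) - 60*e^(2*t) + 150*e^(t) - 125)
d^3M/dt^3 = (24*e^(3*t) + 240*e^(2*t) + 150*e^(t))/(16*e^(4*t) - 160*e^(3*t) + 600*e^(2*t) - 1000*e^(t) + 625)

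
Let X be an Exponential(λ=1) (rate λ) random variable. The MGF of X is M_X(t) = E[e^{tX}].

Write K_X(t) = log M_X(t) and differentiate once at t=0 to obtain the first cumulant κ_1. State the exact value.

κ_1 = K′(0) = 1

M_X(t) = 1/(1 - t)
K_X(t) = log M_X(t) = -log(1 - t)
K′(t) = -1/(t - 1)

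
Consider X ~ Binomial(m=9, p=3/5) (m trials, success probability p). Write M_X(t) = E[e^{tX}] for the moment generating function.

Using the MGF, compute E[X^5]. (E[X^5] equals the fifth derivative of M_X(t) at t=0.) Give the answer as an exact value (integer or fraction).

M_X(t) = (3*e^(t)/5 + 2/5)^9

E[X^5] = d^5M/dt^5 |_{t=0} = 5131647/625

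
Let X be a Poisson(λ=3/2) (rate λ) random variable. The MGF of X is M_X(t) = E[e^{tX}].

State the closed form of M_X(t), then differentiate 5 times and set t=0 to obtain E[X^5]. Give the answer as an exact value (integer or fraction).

E[X^5] = d^5M/dt^5 |_{t=0} = 5691/32

M_X(t) = e^(3*e^(t)/2 - 3/2)
dM/dt = 3*e^(-3/2)*e^(t)*e^(3*e^(t)/2)/2
d^2M/dt^2 = (9*e^(2*t)*e^(3*e^(t)/2) + 6*e^(t)*e^(3*e^(t)/2))*e^(-3/2)/4
d^3M/dt^3 = (27*e^(3*t)*e^(3*e^(t)/2) + 54*e^(2*t)*e^(3*e^(t)/2) + 12*e^(t)*e^(3*e^(t)/2))*e^(-3/2)/8
d^4M/dt^4 = (81*e^(4*t)*e^(3*e^(t)/2) + 324*e^(3*t)*e^(3*e^(t)/2) + 252*e^(2*t)*e^(3*e^(t)/2) + 24*e^(t)*e^(3*e^(t)/2))*e^(-3/2)/16
d^5M/dt^5 = (243*e^(5*t)*e^(3*e^(t)/2) + 1620*e^(4*t)*e^(3*e^(t)/2) + 2700*e^(3*t)*e^(3*e^(t)/2) + 1080*e^(2*t)*e^(3*e^(t)/2) + 48*e^(t)*e^(3*e^(t)/2))*e^(-3/2)/32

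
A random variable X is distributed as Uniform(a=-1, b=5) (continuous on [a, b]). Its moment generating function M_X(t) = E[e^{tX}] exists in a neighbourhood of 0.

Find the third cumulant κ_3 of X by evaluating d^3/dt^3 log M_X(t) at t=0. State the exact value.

M_X(t) = (e^(5*t) - e^(-t))/(6*t)
K_X(t) = log M_X(t) = -log(t) + log(e^(5*t) - e^(-t)) - log(6)
K′(t) = (5*t*e^(6*t) + t - e^(6*t) + 1)/(t*e^(6*t) - t)
K′′(t) = (-36*t^2*e^(6*t) + e^(12*t) - 2*e^(6*t) + 1)/(t^2*e^(12*t) - 2*t^2*e^(6*t) + t^2)
K′′′(t) = (216*t^3*e^(12*t) + 216*t^3*e^(6*t) - 2*e^(18*t) + 6*e^(12*t) - 6*e^(6*t) + 2)/(t^3*e^(18*t) - 3*t^3*e^(12*t) + 3*t^3*e^(6*t) - t^3)

κ_3 = K′′′(0) = 0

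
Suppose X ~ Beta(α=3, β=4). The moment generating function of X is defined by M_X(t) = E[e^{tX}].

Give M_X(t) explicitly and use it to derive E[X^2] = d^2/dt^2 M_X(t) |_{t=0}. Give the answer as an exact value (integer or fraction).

M_X(t) = ₁F₁(3; 7; t)
M^(2)(t) = 3*₁F₁(5; 9; t)/14

E[X^2] = M^(2)(0) = 3/14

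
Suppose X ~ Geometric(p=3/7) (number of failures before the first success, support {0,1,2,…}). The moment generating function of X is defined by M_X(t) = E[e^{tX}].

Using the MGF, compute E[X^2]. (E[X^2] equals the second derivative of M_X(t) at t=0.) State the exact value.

E[X^2] = D^2[M](0) = 44/9

M_X(t) = 3/(7*(1 - 4*e^(t)/7))
D^2[M](t) = (-48*e^(2*t) - 84*e^(t))/(64*e^(3*t) - 336*e^(2*t) + 588*e^(t) - 343)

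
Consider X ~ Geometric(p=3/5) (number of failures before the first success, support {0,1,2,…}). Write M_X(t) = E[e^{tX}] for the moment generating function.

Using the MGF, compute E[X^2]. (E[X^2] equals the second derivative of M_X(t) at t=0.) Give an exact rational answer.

M_X(t) = 3/(5*(1 - 2*e^(t)/5))
D^2[M](t) = (-12*e^(2*t) - 30*e^(t))/(8*e^(3*t) - 60*e^(2*t) + 150*e^(t) - 125)

E[X^2] = D^2[M](0) = 14/9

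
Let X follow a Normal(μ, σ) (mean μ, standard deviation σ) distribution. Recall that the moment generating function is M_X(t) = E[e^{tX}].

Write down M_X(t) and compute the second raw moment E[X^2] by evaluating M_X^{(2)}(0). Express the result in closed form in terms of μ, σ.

M_X(t) = e^(μ*t + σ^2*t^2/2)
dM/dt = μ*e^(μ*t)*e^(σ^2*t^2/2) + σ^2*t*e^(μ*t)*e^(σ^2*t^2/2)
d^2M/dt^2 = μ^2*e^(μ*t)*e^(σ^2*t^2/2) + 2*μ*σ^2*t*e^(μ*t)*e^(σ^2*t^2/2) + σ^4*t^2*e^(μ*t)*e^(σ^2*t^2/2) + σ^2*e^(μ*t)*e^(σ^2*t^2/2)

E[X^2] = d^2M/dt^2 |_{t=0} = μ^2 + σ^2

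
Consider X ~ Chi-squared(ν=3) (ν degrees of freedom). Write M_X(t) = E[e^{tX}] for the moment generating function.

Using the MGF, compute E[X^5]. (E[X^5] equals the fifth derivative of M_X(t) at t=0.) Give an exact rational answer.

M_X(t) = (1 - 2*t)^(-3/2)
D^5[M](t) = 10395/(64*t^6*√(1 - 2*t) - 192*t^5*√(1 - 2*t) + 240*t^4*√(1 - 2*t) - 160*t^3*√(1 - 2*t) + 60*t^2*√(1 - 2*t) - 12*t*√(1 - 2*t) + √(1 - 2*t))

E[X^5] = D^5[M](0) = 10395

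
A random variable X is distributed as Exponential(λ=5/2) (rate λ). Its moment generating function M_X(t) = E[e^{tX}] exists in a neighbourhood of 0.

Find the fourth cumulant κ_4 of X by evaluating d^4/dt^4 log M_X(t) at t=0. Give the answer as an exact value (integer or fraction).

κ_4 = D^4[K](0) = 96/625

M_X(t) = 5/(2*(5/2 - t))
K_X(t) = log M_X(t) = -log(5/2 - t) - log(2) + log(5)
D^4[K](t) = 96/(16*t^4 - 160*t^3 + 600*t^2 - 1000*t + 625)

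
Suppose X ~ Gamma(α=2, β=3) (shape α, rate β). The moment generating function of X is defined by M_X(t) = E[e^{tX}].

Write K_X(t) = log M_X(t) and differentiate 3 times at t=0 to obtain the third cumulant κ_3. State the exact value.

M_X(t) = 9/(3 - t)^2
K_X(t) = log M_X(t) = -2*log(3 - t) + 2*log(3)
D^3[K](t) = -4/(t^3 - 9*t^2 + 27*t - 27)

κ_3 = D^3[K](0) = 4/27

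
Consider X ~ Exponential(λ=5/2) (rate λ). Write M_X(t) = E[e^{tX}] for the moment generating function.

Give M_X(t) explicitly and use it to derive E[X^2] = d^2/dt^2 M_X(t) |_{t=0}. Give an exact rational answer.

M_X(t) = 5/(2*(5/2 - t))
dM/dt = 10/(4*t^2 - 20*t + 25)
d^2M/dt^2 = -40/(8*t^3 - 60*t^2 + 150*t - 125)

E[X^2] = d^2M/dt^2 |_{t=0} = 8/25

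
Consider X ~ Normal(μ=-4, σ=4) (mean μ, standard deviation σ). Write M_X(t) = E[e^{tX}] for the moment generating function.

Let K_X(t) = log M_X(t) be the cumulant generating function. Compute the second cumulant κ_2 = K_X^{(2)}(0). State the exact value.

M_X(t) = e^(8*t^2 - 4*t)
K_X(t) = log M_X(t) = 8*t^2 - 4*t
dK/dt = 16*t - 4
d^2K/dt^2 = 16

κ_2 = d^2K/dt^2 |_{t=0} = 16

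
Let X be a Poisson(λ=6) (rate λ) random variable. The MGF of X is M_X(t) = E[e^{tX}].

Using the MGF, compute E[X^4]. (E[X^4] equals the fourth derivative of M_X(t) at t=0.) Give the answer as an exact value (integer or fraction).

M_X(t) = e^(6*e^(t) - 6)
D^4[M](t) = (1296*e^(4*t)*e^(6*e^(t)) + 1296*e^(3*t)*e^(6*e^(t)) + 252*e^(2*t)*e^(6*e^(t)) + 6*e^(t)*e^(6*e^(t)))*e^(-6)

E[X^4] = D^4[M](0) = 2850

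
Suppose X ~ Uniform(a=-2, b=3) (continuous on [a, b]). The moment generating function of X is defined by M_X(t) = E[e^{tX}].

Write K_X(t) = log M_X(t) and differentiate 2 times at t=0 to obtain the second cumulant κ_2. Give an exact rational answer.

M_X(t) = (e^(3*t) - e^(-2*t))/(5*t)
K_X(t) = log M_X(t) = -log(t) + log(e^(3*t) - e^(-2*t)) - log(5)
K′(t) = (3*t*e^(5*t) + 2*t - e^(5*t) + 1)/(t*e^(5*t) - t)
K′′(t) = (-25*t^2*e^(5*t) + e^(10*t) - 2*e^(5*t) + 1)/(t^2*e^(10*t) - 2*t^2*e^(5*t) + t^2)

κ_2 = K′′(0) = 25/12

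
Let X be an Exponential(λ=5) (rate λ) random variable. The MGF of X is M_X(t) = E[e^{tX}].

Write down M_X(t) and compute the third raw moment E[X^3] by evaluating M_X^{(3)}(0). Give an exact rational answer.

M_X(t) = 5/(5 - t)
M′(t) = 5/(t^2 - 10*t + 25)
M′′(t) = -10/(t^3 - 15*t^2 + 75*t - 125)
M′′′(t) = 30/(t^4 - 20*t^3 + 150*t^2 - 500*t + 625)

E[X^3] = M′′′(0) = 6/125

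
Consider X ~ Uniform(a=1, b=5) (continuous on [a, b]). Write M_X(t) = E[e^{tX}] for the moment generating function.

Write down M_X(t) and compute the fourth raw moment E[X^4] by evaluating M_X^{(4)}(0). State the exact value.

E[X^4] = M′′′′(0) = 781/5

M_X(t) = (e^(5*t) - e^(t))/(4*t)
M′(t) = (5*t*e^(5*t) - t*e^(t) - e^(5*t) + e^(t))/(4*t^2)
M′′(t) = (25*t^2*e^(5*t) - t^2*e^(t) - 10*t*e^(5*t) + 2*t*e^(t) + 2*e^(5*t) - 2*e^(t))/(4*t^3)
M′′′(t) = (125*t^3*e^(5*t) - t^3*e^(t) - 75*t^2*e^(5*t) + 3*t^2*e^(t) + 30*t*e^(5*t) - 6*t*e^(t) - 6*e^(5*t) + 6*e^(t))/(4*t^4)
M′′′′(t) = (625*t^4*e^(5*t) - t^4*e^(t) - 500*t^3*e^(5*t) + 4*t^3*e^(t) + 300*t^2*e^(5*t) - 12*t^2*e^(t) - 120*t*e^(5*t) + 24*t*e^(t) + 24*e^(5*t) - 24*e^(t))/(4*t^5)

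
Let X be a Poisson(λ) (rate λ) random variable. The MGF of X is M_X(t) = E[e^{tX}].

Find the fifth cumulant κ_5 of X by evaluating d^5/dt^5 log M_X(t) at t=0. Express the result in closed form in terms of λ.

M_X(t) = e^(λ*(e^(t) - 1))
K_X(t) = log M_X(t) = λ*(e^(t) - 1)
D^5[K](t) = λ*e^(t)

κ_5 = D^5[K](0) = λ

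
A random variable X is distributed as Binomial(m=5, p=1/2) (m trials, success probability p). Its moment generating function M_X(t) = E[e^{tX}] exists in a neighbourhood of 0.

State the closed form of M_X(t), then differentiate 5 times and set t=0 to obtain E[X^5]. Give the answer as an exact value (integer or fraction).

E[X^5] = d^5M/dt^5 |_{t=0} = 1375/4

M_X(t) = (e^(t)/2 + 1/2)^5
dM/dt = 5*e^(5*t)/32 + 5*e^(4*t)/8 + 15*e^(3*t)/16 + 5*e^(2*t)/8 + 5*e^(t)/32
d^2M/dt^2 = 25*e^(5*t)/32 + 5*e^(4*t)/2 + 45*e^(3*t)/16 + 5*e^(2*t)/4 + 5*e^(t)/32
d^3M/dt^3 = 125*e^(5*t)/32 + 10*e^(4*t) + 135*e^(3*t)/16 + 5*e^(2*t)/2 + 5*e^(t)/32
d^4M/dt^4 = 625*e^(5*t)/32 + 40*e^(4*t) + 405*e^(3*t)/16 + 5*e^(2*t) + 5*e^(t)/32
d^5M/dt^5 = 3125*e^(5*t)/32 + 160*e^(4*t) + 1215*e^(3*t)/16 + 10*e^(2*t) + 5*e^(t)/32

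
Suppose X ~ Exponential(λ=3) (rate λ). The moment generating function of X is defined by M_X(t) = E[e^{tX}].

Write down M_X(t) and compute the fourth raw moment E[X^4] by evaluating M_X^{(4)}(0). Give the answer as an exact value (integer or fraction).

E[X^4] = D^4[M](0) = 8/27

M_X(t) = 3/(3 - t)
D^4[M](t) = -72/(t^5 - 15*t^4 + 90*t^3 - 270*t^2 + 405*t - 243)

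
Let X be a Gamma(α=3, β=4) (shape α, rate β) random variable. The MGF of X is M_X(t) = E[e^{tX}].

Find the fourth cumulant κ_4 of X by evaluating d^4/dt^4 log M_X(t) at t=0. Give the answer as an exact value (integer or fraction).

M_X(t) = 64/(4 - t)^3
K_X(t) = log M_X(t) = -3*log(4 - t) + 6*log(2)
dK/dt = -3/(t - 4)
d^2K/dt^2 = 3/(t^2 - 8*t + 16)
d^3K/dt^3 = -6/(t^3 - 12*t^2 + 48*t - 64)
d^4K/dt^4 = 18/(t^4 - 16*t^3 + 96*t^2 - 256*t + 256)

κ_4 = d^4K/dt^4 |_{t=0} = 9/128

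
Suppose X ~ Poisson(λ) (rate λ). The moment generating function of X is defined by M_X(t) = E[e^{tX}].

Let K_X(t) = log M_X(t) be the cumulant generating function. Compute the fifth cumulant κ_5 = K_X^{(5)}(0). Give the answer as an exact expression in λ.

M_X(t) = e^(λ*(e^(t) - 1))
K_X(t) = log M_X(t) = λ*(e^(t) - 1)
K′(t) = λ*e^(t)
K′′(t) = λ*e^(t)
K′′′(t) = λ*e^(t)
K′′′′(t) = λ*e^(t)
K′′′′′(t) = λ*e^(t)

κ_5 = K′′′′′(0) = λ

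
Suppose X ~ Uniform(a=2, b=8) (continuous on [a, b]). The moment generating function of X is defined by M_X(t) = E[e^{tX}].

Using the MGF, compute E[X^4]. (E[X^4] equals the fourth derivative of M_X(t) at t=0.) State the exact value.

E[X^4] = M^(4)(0) = 5456/5

M_X(t) = (e^(8*t) - e^(2*t))/(6*t)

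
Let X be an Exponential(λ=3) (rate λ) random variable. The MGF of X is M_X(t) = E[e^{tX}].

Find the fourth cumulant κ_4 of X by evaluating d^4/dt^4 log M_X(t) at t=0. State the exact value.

κ_4 = K′′′′(0) = 2/27

M_X(t) = 3/(3 - t)
K_X(t) = log M_X(t) = -log(3 - t) + log(3)
K′(t) = -1/(t - 3)
K′′(t) = 1/(t^2 - 6*t + 9)
K′′′(t) = -2/(t^3 - 9*t^2 + 27*t - 27)
K′′′′(t) = 6/(t^4 - 12*t^3 + 54*t^2 - 108*t + 81)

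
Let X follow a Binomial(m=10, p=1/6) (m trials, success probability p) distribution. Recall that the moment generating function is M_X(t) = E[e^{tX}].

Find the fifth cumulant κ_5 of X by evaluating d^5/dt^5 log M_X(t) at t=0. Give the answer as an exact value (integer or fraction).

κ_5 = d^5K/dt^5 |_{t=0} = -50/81

M_X(t) = (e^(t)/6 + 5/6)^10
K_X(t) = log M_X(t) = 10*log(e^(t)/6 + 5/6)
dK/dt = 10*e^(t)/(e^(t) + 5)
d^2K/dt^2 = 50*e^(t)/(e^(2*t) + 10*e^(t) + 25)
d^3K/dt^3 = (-50*e^(2*t) + 250*e^(t))/(e^(3*t) + 15*e^(2*t) + 75*e^(t) + 125)
d^4K/dt^4 = (50*e^(3*t) - 1000*e^(2*t) + 1250*e^(t))/(e^(4*t) + 20*e^(3*t) + 150*e^(2*t) + 500*e^(t) + 625)
d^5K/dt^5 = (-50*e^(4*t) + 2750*e^(3*t) - 13750*e^(2*t) + 6250*e^(t))/(e^(5*t) + 25*e^(4*t) + 250*e^(3*t) + 1250*e^(2*t) + 3125*e^(t) + 3125)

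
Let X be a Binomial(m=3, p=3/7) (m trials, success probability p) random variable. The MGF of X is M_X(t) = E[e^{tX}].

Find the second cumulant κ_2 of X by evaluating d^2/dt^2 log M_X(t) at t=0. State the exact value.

M_X(t) = (3*e^(t)/7 + 4/7)^3
K_X(t) = log M_X(t) = 3*log(3*e^(t)/7 + 4/7)
D^2[K](t) = 36*e^(t)/(9*e^(2*t) + 24*e^(t) + 16)

κ_2 = D^2[K](0) = 36/49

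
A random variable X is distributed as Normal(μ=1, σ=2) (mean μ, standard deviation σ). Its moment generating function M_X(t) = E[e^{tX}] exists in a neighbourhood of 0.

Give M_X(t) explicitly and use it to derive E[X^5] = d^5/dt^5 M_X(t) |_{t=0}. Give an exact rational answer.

M_X(t) = e^(2*t^2 + t)
dM/dt = 4*t*e^(t)*e^(2*t^2) + e^(t)*e^(2*t^2)
d^2M/dt^2 = 16*t^2*e^(t)*e^(2*t^2) + 8*t*e^(t)*e^(2*t^2) + 5*e^(t)*e^(2*t^2)
d^3M/dt^3 = 64*t^3*e^(t)*e^(2*t^2) + 48*t^2*e^(t)*e^(2*t^2) + 60*t*e^(t)*e^(2*t^2) + 13*e^(t)*e^(2*t^2)
d^4M/dt^4 = 256*t^4*e^(t)*e^(2*t^2) + 256*t^3*e^(t)*e^(2*t^2) + 480*t^2*e^(t)*e^(2*t^2) + 208*t*e^(t)*e^(2*t^2) + 73*e^(t)*e^(2*t^2)
d^5M/dt^5 = 1024*t^5*e^(t)*e^(2*t^2) + 1280*t^4*e^(t)*e^(2*t^2) + 3200*t^3*e^(t)*e^(2*t^2) + 2080*t^2*e^(t)*e^(2*t^2) + 1460*t*e^(t)*e^(2*t^2) + 281*e^(t)*e^(2*t^2)

E[X^5] = d^5M/dt^5 |_{t=0} = 281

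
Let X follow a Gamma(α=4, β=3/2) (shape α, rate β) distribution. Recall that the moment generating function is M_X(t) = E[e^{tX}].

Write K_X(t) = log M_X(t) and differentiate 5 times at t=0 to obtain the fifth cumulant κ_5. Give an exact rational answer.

κ_5 = D^5[K](0) = 1024/81

M_X(t) = 81/(16*(3/2 - t)^4)
K_X(t) = log M_X(t) = -4*log(3/2 - t) - 4*log(2) + 4*log(3)
D^5[K](t) = -3072/(32*t^5 - 240*t^4 + 720*t^3 - 1080*t^2 + 810*t - 243)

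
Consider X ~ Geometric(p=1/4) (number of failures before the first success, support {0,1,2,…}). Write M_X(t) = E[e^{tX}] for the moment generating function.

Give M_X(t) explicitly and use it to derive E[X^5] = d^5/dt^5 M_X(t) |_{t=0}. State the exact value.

M_X(t) = 1/(4*(1 - 3*e^(t)/4))
M′(t) = 3*e^(t)/(9*e^(2*t) - 24*e^(t) + 16)
M′′(t) = (-9*e^(2*t) - 12*e^(t))/(27*e^(3*t) - 108*e^(2*t) + 144*e^(t) - 64)
M′′′(t) = (27*e^(3*t) + 144*e^(2*t) + 48*e^(t))/(81*e^(4*t) - 432*e^(3*t) + 864*e^(2*t) - 768*e^(t) + 256)
M′′′′(t) = (-81*e^(4*t) - 1188*e^(3*t) - 1584*e^(2*t) - 192*e^(t))/(243*e^(5*t) - 1620*e^(4*t) + 4320*e^(3*t) - 5760*e^(2*t) + 3840*e^(t) - 1024)

E[X^5] = M′′′′′(0) = 52923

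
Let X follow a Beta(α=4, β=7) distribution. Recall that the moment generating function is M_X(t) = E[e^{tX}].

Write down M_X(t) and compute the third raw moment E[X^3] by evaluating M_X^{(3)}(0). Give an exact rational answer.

E[X^3] = d^3M/dt^3 |_{t=0} = 10/143

M_X(t) = ₁F₁(4; 11; t)
dM/dt = 4*₁F₁(5; 12; t)/11
d^2M/dt^2 = 5*₁F₁(6; 13; t)/33
d^3M/dt^3 = 10*₁F₁(7; 14; t)/143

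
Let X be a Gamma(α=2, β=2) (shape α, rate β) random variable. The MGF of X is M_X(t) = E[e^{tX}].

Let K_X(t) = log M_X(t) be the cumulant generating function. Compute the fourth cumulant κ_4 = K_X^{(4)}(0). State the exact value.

κ_4 = d^4K/dt^4 |_{t=0} = 3/4

M_X(t) = 4/(2 - t)^2
K_X(t) = log M_X(t) = -2*log(2 - t) + 2*log(2)
dK/dt = -2/(t - 2)
d^2K/dt^2 = 2/(t^2 - 4*t + 4)
d^3K/dt^3 = -4/(t^3 - 6*t^2 + 12*t - 8)
d^4K/dt^4 = 12/(t^4 - 8*t^3 + 24*t^2 - 32*t + 16)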